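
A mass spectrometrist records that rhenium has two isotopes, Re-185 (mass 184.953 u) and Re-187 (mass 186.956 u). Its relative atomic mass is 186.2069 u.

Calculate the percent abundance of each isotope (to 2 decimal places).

Let x be the fractional abundance of Re-185; then Re-187 has abundance 1 − x.
184.953·x + 186.956·(1 − x) = 186.2069
(184.953 − 186.956)·x = 186.2069 − 186.956
x = -0.7491 / -2.003 = 0.37399 → 37.40% Re-185, 62.60% Re-187.

Re-185: 37.40%, Re-187: 62.60%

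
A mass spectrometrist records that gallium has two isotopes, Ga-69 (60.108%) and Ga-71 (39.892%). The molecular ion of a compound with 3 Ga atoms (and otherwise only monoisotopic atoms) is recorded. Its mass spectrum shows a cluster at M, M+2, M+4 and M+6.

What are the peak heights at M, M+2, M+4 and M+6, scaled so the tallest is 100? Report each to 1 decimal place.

Each Ga atom is independently Ga-69 (p = 0.60108) or Ga-71 (q = 0.39892); the cluster is the binomial expansion (p + q)^3.
P(M) = 0.60108^3 = 0.217169
P(M+2) = 3 × 0.60108^2 × 0.39892^1 = 0.432386
P(M+4) = 3 × 0.60108^1 × 0.39892^2 = 0.286963
P(M+6) = 0.39892^3 = 0.063483
The M+2 peak is largest (0.432386); scaling to 100 gives 50.2 : 100.0 : 66.4 : 14.7.

50.2 : 100.0 : 66.4 : 14.7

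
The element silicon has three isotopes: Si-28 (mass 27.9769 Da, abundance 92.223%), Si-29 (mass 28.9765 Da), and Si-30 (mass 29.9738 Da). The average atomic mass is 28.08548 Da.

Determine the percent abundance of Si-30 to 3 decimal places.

3.092%

Let x and y be the fractions of Si-29 and Si-30. Then x + y = 1 − 0.92223 = 0.07777 and 28.9765x + 29.9738y = 28.08548 − 0.92223×27.9769 = 2.284343513.
Substituting: 28.9765x + 29.9738(0.07777 − x) = 2.284343513
(28.9765 − 29.9738)x = -0.046718913  ⇒  x = 0.04685, y = 0.03092
Si-29: 4.685%, Si-30: 3.092%.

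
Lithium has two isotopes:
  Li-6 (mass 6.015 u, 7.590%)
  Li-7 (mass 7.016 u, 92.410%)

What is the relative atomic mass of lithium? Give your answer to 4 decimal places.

Weight each isotope mass by its fractional abundance: 0.07590 × 6.015 + 0.92410 × 7.016
= 0.45654 + 6.48349 = 6.94003 u

6.9400 u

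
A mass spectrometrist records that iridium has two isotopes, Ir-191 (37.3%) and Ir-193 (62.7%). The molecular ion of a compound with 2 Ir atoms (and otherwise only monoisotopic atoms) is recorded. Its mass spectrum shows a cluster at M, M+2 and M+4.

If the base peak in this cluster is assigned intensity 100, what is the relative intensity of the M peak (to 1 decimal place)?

29.7

Term probabilities: M 0.1391, M+2 0.4677, M+4 0.3931. Base peak = M+2.
P(M+2) = C(2,1) × 0.373^1 × 0.627^1 = 2 × 0.3730 × 0.6270 = 0.467742 (base)
P(M) = C(2,0) × 0.373^2 × 0.627^0 = 1 × 0.139129 × 1.0000 = 0.139129
Relative intensity = 0.139129 / 0.467742 × 100 = 29.7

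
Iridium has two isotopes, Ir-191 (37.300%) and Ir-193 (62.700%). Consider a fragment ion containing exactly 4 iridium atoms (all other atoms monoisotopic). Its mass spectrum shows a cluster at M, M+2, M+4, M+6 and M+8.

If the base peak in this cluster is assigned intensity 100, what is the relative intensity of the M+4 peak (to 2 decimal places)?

Binomial terms of (0.37300 + 0.62700)^4: M 0.0194, M+2 0.1302, M+4 0.3282, M+6 0.3678, M+8 0.1546 → M+6 is the base peak.
P(M+6) = C(4,3) × 0.37300^1 × 0.62700^3 = 4 × 0.3730 × 0.24649188 = 0.367766 (base)
P(M+4) = C(4,2) × 0.37300^2 × 0.62700^2 = 6 × 0.139129 × 0.393129 = 0.328174
Relative intensity = 0.328174 / 0.367766 × 100 = 89.23

89.23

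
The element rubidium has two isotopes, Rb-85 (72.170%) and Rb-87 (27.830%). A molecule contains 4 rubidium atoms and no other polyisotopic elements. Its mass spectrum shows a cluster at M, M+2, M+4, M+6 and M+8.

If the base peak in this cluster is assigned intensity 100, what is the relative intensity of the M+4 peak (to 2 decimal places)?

57.84

Binomial terms of (0.72170 + 0.27830)^4: M 0.2713, M+2 0.4184, M+4 0.2420, M+6 0.0622, M+8 0.0060 → M+2 is the base peak.
P(M+2) = C(4,1) × 0.72170^3 × 0.27830^1 = 4 × 0.37589809 × 0.2783 = 0.418450 (base)
P(M+4) = C(4,2) × 0.72170^2 × 0.27830^2 = 6 × 0.52085089 × 0.07745089 = 0.242042
Relative intensity = 0.242042 / 0.418450 × 100 = 57.84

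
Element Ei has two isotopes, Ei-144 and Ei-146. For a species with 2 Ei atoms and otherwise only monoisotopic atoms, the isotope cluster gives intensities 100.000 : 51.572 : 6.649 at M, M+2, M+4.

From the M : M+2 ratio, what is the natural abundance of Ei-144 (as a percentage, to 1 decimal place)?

Let p = fractional abundance of Ei-144. I(M+2)/I(M) = [C(2,1)·p^1·(1−p)] / p^2 = 2·(1−p)/p = 51.572/100.000 = 0.5157
(1−p)/p = 0.5157/2 = 0.2579  ⇒  p = 1/(1 + 0.2579) = 0.7950
Ei-144: 79.5%, Ei-146: 20.5%.

79.5%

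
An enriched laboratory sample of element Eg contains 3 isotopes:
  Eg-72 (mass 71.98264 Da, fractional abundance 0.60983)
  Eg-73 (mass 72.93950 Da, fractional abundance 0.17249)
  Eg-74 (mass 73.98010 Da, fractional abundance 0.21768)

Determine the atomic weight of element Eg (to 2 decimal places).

72.58 Da

Weight each isotope mass by its fractional abundance: 0.60983 × 71.98264 + 0.17249 × 72.93950 + 0.21768 × 73.98010
= 43.897173 + 12.581334 + 16.103988 = 72.582495 Da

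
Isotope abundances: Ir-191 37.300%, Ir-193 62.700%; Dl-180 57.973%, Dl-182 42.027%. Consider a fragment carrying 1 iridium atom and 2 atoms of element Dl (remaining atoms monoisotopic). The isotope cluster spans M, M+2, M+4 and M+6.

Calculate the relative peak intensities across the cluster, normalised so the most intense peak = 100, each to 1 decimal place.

Iridium pattern (n=1): 0.3730 : 0.6270
Element Dl pattern (n=2): 0.33608687 : 0.48728625 : 0.17662687
Convolve the two distributions (both contribute in 2-u steps):
  M: 0.3730×0.33608687 = 0.125360
  M+2: 0.3730×0.48728625 + 0.6270×0.33608687 = 0.392484
  M+4: 0.3730×0.17662687 + 0.6270×0.48728625 = 0.371410
  M+6: 0.6270×0.17662687 = 0.110745
Scale to base peak (0.392484) = 100: 31.9 : 100.0 : 94.6 : 28.2

31.9 : 100.0 : 94.6 : 28.2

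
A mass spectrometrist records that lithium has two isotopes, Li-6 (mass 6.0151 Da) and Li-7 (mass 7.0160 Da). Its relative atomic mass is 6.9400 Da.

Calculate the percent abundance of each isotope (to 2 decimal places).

Li-6: 7.59%, Li-7: 92.41%

Writing the weighted mean with unknown fraction x of Li-6:
6.0151·x + 7.0160·(1 − x) = 6.9400
(6.0151 − 7.0160)·x = 6.9400 − 7.0160
x = -0.0760 / -1.0009 = 0.07593 → 7.59% Li-6, 92.41% Li-7.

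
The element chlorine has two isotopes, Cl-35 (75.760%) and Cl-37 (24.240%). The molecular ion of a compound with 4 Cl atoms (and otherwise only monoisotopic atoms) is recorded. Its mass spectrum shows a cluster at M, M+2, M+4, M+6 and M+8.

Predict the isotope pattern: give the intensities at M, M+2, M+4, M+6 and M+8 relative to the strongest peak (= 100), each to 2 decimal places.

Expanding (0.75760 + 0.24240)^4:
P(M) = 0.75760^4 = 0.329428
P(M+2) = 4 × 0.75760^3 × 0.24240^1 = 0.421612
P(M+4) = 6 × 0.75760^2 × 0.24240^2 = 0.202347
P(M+6) = 4 × 0.75760^1 × 0.24240^3 = 0.043162
P(M+8) = 0.24240^4 = 0.003452
The M+2 peak is largest (0.421612); scaling to 100 gives 78.14 : 100.00 : 47.99 : 10.24 : 0.82.

78.14 : 100.00 : 47.99 : 10.24 : 0.82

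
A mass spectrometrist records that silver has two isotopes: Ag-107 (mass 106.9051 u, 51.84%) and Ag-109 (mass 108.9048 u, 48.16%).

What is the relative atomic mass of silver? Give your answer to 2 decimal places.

107.87 u

Weight each isotope mass by its fractional abundance: 0.5184 × 106.9051 + 0.4816 × 108.9048
= 55.41960 + 52.44855 = 107.86815 u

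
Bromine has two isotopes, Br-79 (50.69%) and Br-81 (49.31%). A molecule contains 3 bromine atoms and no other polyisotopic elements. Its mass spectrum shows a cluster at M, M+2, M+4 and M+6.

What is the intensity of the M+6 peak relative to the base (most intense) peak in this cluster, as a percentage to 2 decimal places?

Term probabilities: M 0.1302, M+2 0.3801, M+4 0.3698, M+6 0.1199. Base peak = M+2.
P(M+2) = C(3,1) × 0.5069^2 × 0.4931^1 = 3 × 0.25694761 × 0.4931 = 0.380103 (base)
P(M+6) = C(3,3) × 0.5069^0 × 0.4931^3 = 1 × 1.0000 × 0.11989609 = 0.119896
Relative intensity = 0.119896 / 0.380103 × 100 = 31.54

31.54%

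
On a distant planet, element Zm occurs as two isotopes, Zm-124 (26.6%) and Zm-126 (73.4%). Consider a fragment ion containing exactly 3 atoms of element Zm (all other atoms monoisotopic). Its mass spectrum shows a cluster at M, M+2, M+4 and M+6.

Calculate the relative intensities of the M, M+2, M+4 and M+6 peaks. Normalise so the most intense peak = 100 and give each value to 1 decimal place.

4.4 : 36.2 : 100.0 : 92.0

Expanding (0.266 + 0.734)^3:
P(M) = 0.266^3 = 0.018821
P(M+2) = 3 × 0.266^2 × 0.734^1 = 0.155805
P(M+4) = 3 × 0.266^1 × 0.734^2 = 0.429927
P(M+6) = 0.734^3 = 0.395447
The M+4 peak is largest (0.429927); scaling to 100 gives 4.4 : 36.2 : 100.0 : 92.0.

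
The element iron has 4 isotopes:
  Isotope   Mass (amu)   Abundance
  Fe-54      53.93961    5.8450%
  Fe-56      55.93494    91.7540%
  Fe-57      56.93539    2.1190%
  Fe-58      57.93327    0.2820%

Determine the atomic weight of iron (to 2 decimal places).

Ar = Σ fᵢ·mᵢ = 0.058450 × 53.93961 + 0.917540 × 55.93494 + 0.021190 × 56.93539 + 0.002820 × 57.93327
= 3.152770 + 51.322545 + 1.206461 + 0.163372 = 55.845148 amu

55.85 amu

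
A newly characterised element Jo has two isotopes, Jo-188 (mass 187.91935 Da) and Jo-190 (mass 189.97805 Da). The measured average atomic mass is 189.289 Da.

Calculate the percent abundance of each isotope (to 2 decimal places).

Jo-188: 33.47%, Jo-190: 66.53%

Writing the weighted mean with unknown fraction x of Jo-188:
187.91935·x + 189.97805·(1 − x) = 189.289
(187.91935 − 189.97805)·x = 189.289 − 189.97805
x = -0.68905 / -2.05870 = 0.33470 → 33.47% Jo-188, 66.53% Jo-190.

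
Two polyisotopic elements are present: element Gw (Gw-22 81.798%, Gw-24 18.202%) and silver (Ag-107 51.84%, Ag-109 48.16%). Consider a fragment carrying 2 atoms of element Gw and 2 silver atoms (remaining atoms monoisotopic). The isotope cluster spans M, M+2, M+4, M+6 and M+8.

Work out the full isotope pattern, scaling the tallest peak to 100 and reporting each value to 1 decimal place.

43.4 : 100.0 : 75.5 : 20.7 : 1.9

Element Gw pattern (n=2): 0.66909128 : 0.29777744 : 0.03313128
Silver pattern (n=2): 0.26873856 : 0.49932288 : 0.23193856
Convolve the two distributions (both contribute in 2-u steps):
  M: 0.66909128×0.26873856 = 0.179811
  M+2: 0.66909128×0.49932288 + 0.29777744×0.26873856 = 0.414117
  M+4: 0.66909128×0.23193856 + 0.29777744×0.49932288 + 0.03313128×0.26873856 = 0.312779
  M+6: 0.29777744×0.23193856 + 0.03313128×0.49932288 = 0.085609
  M+8: 0.03313128×0.23193856 = 0.007684
Scale to base peak (0.414117) = 100: 43.4 : 100.0 : 75.5 : 20.7 : 1.9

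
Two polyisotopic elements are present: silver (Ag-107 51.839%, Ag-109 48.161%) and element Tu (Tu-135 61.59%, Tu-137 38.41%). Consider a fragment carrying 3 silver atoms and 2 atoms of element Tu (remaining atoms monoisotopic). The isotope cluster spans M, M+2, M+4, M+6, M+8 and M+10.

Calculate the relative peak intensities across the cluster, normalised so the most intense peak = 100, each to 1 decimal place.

15.5 : 62.5 : 100.0 : 79.3 : 31.1 : 4.8

Silver pattern (n=3): 0.13930601 : 0.38826655 : 0.36071887 : 0.11170857
Element Tu pattern (n=2): 0.37933281 : 0.47313438 : 0.14753281
Convolve the two distributions (both contribute in 2-u steps):
  M: 0.13930601×0.37933281 = 0.052843
  M+2: 0.13930601×0.47313438 + 0.38826655×0.37933281 = 0.213193
  M+4: 0.13930601×0.14753281 + 0.38826655×0.47313438 + 0.36071887×0.37933281 = 0.341087
  M+6: 0.38826655×0.14753281 + 0.36071887×0.47313438 + 0.11170857×0.37933281 = 0.270325
  M+8: 0.36071887×0.14753281 + 0.11170857×0.47313438 = 0.106071
  M+10: 0.11170857×0.14753281 = 0.016481
Scale to base peak (0.341087) = 100: 15.5 : 62.5 : 100.0 : 79.3 : 31.1 : 4.8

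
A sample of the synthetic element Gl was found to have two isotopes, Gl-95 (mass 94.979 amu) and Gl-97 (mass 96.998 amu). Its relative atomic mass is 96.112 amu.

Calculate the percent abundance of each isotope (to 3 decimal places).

Gl-95: 43.883%, Gl-97: 56.117%

Let x be the fractional abundance of Gl-95; then Gl-97 has abundance 1 − x.
94.979·x + 96.998·(1 − x) = 96.112
(94.979 − 96.998)·x = 96.112 − 96.998
x = -0.886 / -2.019 = 0.43883 → 43.883% Gl-95, 56.117% Gl-97.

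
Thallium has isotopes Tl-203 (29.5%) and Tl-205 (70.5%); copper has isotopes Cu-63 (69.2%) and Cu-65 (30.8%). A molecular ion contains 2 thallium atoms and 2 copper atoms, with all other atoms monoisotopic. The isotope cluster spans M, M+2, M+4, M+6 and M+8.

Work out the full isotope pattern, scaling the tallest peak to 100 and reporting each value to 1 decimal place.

Thallium pattern (n=2): 0.087025 : 0.41595 : 0.497025
Copper pattern (n=2): 0.478864 : 0.426272 : 0.094864
Convolve the two distributions (both contribute in 2-u steps):
  M: 0.087025×0.478864 = 0.041673
  M+2: 0.087025×0.426272 + 0.41595×0.478864 = 0.236280
  M+4: 0.087025×0.094864 + 0.41595×0.426272 + 0.497025×0.478864 = 0.423571
  M+6: 0.41595×0.094864 + 0.497025×0.426272 = 0.251327
  M+8: 0.497025×0.094864 = 0.047150
Scale to base peak (0.423571) = 100: 9.8 : 55.8 : 100.0 : 59.3 : 11.1

9.8 : 55.8 : 100.0 : 59.3 : 11.1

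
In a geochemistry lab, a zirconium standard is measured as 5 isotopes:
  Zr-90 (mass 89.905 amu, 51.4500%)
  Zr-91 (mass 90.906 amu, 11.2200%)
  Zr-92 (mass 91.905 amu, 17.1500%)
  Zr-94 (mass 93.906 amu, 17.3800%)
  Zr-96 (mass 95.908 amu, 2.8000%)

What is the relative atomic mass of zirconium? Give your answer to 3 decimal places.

Ar = Σ fᵢ·mᵢ = 0.514500 × 89.905 + 0.112200 × 90.906 + 0.171500 × 91.905 + 0.173800 × 93.906 + 0.028000 × 95.908
= 46.2561 + 10.1997 + 15.7617 + 16.3209 + 2.6854 = 91.2238 amu

91.224 amu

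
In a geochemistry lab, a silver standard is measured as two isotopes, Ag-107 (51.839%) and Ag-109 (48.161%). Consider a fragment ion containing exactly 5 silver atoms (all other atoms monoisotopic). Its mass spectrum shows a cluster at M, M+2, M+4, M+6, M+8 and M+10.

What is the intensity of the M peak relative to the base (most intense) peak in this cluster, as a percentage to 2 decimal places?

11.59%

Binomial terms of (0.51839 + 0.48161)^5: M 0.0374, M+2 0.1739, M+4 0.3231, M+6 0.3002, M+8 0.1394, M+10 0.0259 → M+4 is the base peak.
P(M+4) = C(5,2) × 0.51839^3 × 0.48161^2 = 10 × 0.13930601 × 0.23194819 = 0.323118 (base)
P(M) = C(5,0) × 0.51839^5 × 0.48161^0 = 1 × 0.03743545 × 1.0000 = 0.037435
Relative intensity = 0.037435 / 0.323118 × 100 = 11.59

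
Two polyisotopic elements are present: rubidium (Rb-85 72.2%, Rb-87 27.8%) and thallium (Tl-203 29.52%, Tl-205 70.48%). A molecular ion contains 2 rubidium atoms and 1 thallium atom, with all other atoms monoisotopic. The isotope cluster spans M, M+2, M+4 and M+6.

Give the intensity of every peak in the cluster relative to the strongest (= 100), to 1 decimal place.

Rubidium pattern (n=2): 0.521284 : 0.401432 : 0.077284
Thallium pattern (n=1): 0.2952 : 0.7048
Convolve the two distributions (both contribute in 2-u steps):
  M: 0.521284×0.2952 = 0.153883
  M+2: 0.521284×0.7048 + 0.401432×0.2952 = 0.485904
  M+4: 0.401432×0.7048 + 0.077284×0.2952 = 0.305744
  M+6: 0.077284×0.7048 = 0.054470
Scale to base peak (0.485904) = 100: 31.7 : 100.0 : 62.9 : 11.2

31.7 : 100.0 : 62.9 : 11.2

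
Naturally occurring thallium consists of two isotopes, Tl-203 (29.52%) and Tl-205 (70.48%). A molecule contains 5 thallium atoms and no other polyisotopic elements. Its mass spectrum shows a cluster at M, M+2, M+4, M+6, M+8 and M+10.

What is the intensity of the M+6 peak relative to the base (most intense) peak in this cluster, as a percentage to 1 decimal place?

Binomial terms of (0.2952 + 0.7048)^5: M 0.0022, M+2 0.0268, M+4 0.1278, M+6 0.3051, M+8 0.3642, M+10 0.1739 → M+8 is the base peak.
P(M+8) = C(5,4) × 0.2952^1 × 0.7048^4 = 5 × 0.2952 × 0.24675365 = 0.364208 (base)
P(M+6) = C(5,3) × 0.2952^2 × 0.7048^3 = 10 × 0.08714304 × 0.35010449 = 0.305092
Relative intensity = 0.305092 / 0.364208 × 100 = 83.8

83.8%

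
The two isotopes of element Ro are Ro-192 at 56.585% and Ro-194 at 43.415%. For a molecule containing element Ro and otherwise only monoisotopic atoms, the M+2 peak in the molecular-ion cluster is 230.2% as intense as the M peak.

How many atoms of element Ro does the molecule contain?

3

The M+2/M ratio from n Ro atoms is n · q/p = n · 0.43415/0.56585.
n = 2.302 × 0.56585/0.43415 = 3.00 ≈ 3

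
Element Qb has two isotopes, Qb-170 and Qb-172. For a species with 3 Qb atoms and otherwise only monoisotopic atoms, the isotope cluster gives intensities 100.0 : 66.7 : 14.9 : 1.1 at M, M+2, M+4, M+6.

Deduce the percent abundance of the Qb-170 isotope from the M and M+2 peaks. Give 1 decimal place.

81.8%

If p is the fraction of Qb that is Qb-170, then I(M+2)/I(M) = [C(3,1)·p^2·(1−p)] / p^3 = 3·(1−p)/p = 66.7/100.0 = 0.6670
(1−p)/p = 0.6670/3 = 0.2223  ⇒  p = 1/(1 + 0.2223) = 0.8181
Qb-170: 81.8%, Qb-172: 18.2%.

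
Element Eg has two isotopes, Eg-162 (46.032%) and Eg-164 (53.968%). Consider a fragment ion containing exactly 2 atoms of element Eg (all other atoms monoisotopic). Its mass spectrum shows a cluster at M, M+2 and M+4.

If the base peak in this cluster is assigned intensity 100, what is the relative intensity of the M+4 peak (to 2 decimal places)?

58.62

Term probabilities: M 0.2119, M+2 0.4969, M+4 0.2913. Base peak = M+2.
P(M+2) = C(2,1) × 0.46032^1 × 0.53968^1 = 2 × 0.46032 × 0.53968 = 0.496851 (base)
P(M+4) = C(2,2) × 0.46032^0 × 0.53968^2 = 1 × 1.0000 × 0.2912545 = 0.291255
Relative intensity = 0.291255 / 0.496851 × 100 = 58.62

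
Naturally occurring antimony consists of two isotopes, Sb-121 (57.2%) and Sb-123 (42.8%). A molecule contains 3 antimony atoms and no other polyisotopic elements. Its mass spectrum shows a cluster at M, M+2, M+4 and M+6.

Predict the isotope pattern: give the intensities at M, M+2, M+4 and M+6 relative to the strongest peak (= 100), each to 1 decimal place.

44.5 : 100.0 : 74.8 : 18.7

Expanding (0.572 + 0.428)^3:
P(M) = 0.572^3 = 0.187149
P(M+2) = 3 × 0.572^2 × 0.428^1 = 0.420104
P(M+4) = 3 × 0.572^1 × 0.428^2 = 0.314344
P(M+6) = 0.428^3 = 0.078403
The M+2 peak is largest (0.420104); scaling to 100 gives 44.5 : 100.0 : 74.8 : 18.7.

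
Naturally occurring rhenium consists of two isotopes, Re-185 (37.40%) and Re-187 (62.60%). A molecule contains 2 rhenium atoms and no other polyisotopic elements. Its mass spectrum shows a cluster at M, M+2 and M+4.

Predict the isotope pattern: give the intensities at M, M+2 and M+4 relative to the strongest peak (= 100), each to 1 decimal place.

29.9 : 100.0 : 83.7

Expanding (0.3740 + 0.6260)^2:
P(M) = 0.3740^2 = 0.139876
P(M+2) = 2 × 0.3740^1 × 0.6260^1 = 0.468248
P(M+4) = 0.6260^2 = 0.391876
The M+2 peak is largest (0.468248); scaling to 100 gives 29.9 : 100.0 : 83.7.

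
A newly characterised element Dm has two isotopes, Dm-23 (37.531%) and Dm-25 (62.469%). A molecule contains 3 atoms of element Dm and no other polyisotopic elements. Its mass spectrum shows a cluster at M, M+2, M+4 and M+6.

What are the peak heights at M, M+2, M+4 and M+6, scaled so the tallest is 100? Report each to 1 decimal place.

The 3 Dm atoms are independent, so intensities follow the terms of (0.37531 + 0.62469)^3.
P(M) = 0.37531^3 = 0.052865
P(M+2) = 3 × 0.37531^2 × 0.62469^1 = 0.263977
P(M+4) = 3 × 0.37531^1 × 0.62469^2 = 0.439380
P(M+6) = 0.62469^3 = 0.243778
The M+4 peak is largest (0.439380); scaling to 100 gives 12.0 : 60.1 : 100.0 : 55.5.

12.0 : 60.1 : 100.0 : 55.5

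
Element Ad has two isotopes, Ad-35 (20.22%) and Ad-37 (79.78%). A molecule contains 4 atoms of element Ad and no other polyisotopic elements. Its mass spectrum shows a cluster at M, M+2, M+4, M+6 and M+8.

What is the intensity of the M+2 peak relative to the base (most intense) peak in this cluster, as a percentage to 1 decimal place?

6.4%

Binomial terms of (0.2022 + 0.7978)^4: M 0.0017, M+2 0.0264, M+4 0.1561, M+6 0.4107, M+8 0.4051 → M+6 is the base peak.
P(M+6) = C(4,3) × 0.2022^1 × 0.7978^3 = 4 × 0.2022 × 0.50778761 = 0.410699 (base)
P(M+2) = C(4,1) × 0.2022^3 × 0.7978^1 = 4 × 0.00826691 × 0.7978 = 0.026381
Relative intensity = 0.026381 / 0.410699 × 100 = 6.4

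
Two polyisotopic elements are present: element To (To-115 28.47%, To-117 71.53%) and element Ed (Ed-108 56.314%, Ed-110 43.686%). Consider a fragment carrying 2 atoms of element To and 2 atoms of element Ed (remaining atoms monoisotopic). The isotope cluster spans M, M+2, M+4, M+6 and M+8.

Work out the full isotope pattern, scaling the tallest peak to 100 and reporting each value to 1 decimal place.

Element To pattern (n=2): 0.08105409 : 0.40729182 : 0.51165409
Element Ed pattern (n=2): 0.31712666 : 0.49202668 : 0.19084666
Convolve the two distributions (both contribute in 2-u steps):
  M: 0.08105409×0.31712666 = 0.025704
  M+2: 0.08105409×0.49202668 + 0.40729182×0.31712666 = 0.169044
  M+4: 0.08105409×0.19084666 + 0.40729182×0.49202668 + 0.51165409×0.31712666 = 0.378126
  M+6: 0.40729182×0.19084666 + 0.51165409×0.49202668 = 0.329478
  M+8: 0.51165409×0.19084666 = 0.097647
Scale to base peak (0.378126) = 100: 6.8 : 44.7 : 100.0 : 87.1 : 25.8

6.8 : 44.7 : 100.0 : 87.1 : 25.8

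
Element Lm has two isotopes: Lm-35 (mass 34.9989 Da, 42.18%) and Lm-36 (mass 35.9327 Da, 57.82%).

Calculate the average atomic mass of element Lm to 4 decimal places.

35.5388 Da

Ar = Σ fᵢ·mᵢ = 0.4218 × 34.9989 + 0.5782 × 35.9327
= 14.76254 + 20.77629 = 35.53883 Da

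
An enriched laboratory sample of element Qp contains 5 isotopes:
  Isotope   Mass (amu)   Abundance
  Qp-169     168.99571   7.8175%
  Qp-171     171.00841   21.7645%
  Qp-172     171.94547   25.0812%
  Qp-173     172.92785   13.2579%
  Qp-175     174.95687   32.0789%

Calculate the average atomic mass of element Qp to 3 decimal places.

172.607 amu

Ar = Σ fᵢ·mᵢ = 0.078175 × 168.99571 + 0.217645 × 171.00841 + 0.250812 × 171.94547 + 0.132579 × 172.92785 + 0.320789 × 174.95687
= 13.211240 + 37.219125 + 43.125987 + 22.926601 + 56.124239 = 172.607192 amu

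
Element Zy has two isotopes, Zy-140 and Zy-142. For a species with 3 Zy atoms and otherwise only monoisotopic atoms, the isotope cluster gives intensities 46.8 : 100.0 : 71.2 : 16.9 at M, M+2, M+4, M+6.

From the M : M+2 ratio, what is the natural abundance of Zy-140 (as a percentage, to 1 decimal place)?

Write p for the Zy-140 fraction. I(M+2)/I(M) = [C(3,1)·p^2·(1−p)] / p^3 = 3·(1−p)/p = 100.0/46.8 = 2.1368
(1−p)/p = 2.1368/3 = 0.7123  ⇒  p = 1/(1 + 0.7123) = 0.5840
Zy-140: 58.4%, Zy-142: 41.6%.

58.4%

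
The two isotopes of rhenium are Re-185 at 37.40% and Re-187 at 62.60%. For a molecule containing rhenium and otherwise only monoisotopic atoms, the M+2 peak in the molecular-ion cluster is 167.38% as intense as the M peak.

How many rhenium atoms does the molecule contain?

With n Re atoms, P(M+2)/P(M) = C(n,1)·p^(n−1)q / p^n = n·q/p = n · 0.6260/0.3740.
n = 1.6738 × 0.3740/0.6260 = 1.00 ≈ 1

1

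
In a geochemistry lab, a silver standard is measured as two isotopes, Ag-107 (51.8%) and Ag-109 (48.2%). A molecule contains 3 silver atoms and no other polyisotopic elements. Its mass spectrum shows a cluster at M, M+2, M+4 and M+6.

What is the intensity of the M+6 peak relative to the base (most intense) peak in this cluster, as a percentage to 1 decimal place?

Binomial terms of (0.518 + 0.482)^3: M 0.1390, M+2 0.3880, M+4 0.3610, M+6 0.1120 → M+2 is the base peak.
P(M+2) = C(3,1) × 0.518^2 × 0.482^1 = 3 × 0.268324 × 0.4820 = 0.387997 (base)
P(M+6) = C(3,3) × 0.518^0 × 0.482^3 = 1 × 1.0000 × 0.11198017 = 0.111980
Relative intensity = 0.111980 / 0.387997 × 100 = 28.9

28.9%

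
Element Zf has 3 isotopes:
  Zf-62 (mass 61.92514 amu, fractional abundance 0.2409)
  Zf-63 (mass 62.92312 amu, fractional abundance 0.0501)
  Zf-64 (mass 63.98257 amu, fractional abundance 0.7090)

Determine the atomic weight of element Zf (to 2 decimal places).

63.43 amu

Weight each isotope mass by its fractional abundance: 0.2409 × 61.92514 + 0.0501 × 62.92312 + 0.7090 × 63.98257
= 14.917766 + 3.152448 + 45.363642 = 63.433856 amu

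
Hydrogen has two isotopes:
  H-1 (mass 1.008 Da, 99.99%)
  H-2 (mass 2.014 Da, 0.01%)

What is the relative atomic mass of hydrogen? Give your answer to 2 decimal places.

Average mass = Σ (abundance × isotope mass) = 0.9999 × 1.008 + 0.0001 × 2.014
= 1.0079 + 0.0002 = 1.0081 Da

1.01 Da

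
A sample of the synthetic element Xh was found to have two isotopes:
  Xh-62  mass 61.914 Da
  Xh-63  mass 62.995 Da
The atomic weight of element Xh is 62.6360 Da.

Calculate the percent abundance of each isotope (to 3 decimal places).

Let x be the fractional abundance of Xh-62; then Xh-63 has abundance 1 − x.
61.914·x + 62.995·(1 − x) = 62.6360
(61.914 − 62.995)·x = 62.6360 − 62.995
x = -0.3590 / -1.081 = 0.33210 → 33.210% Xh-62, 66.790% Xh-63.

Xh-62: 33.210%, Xh-63: 66.790%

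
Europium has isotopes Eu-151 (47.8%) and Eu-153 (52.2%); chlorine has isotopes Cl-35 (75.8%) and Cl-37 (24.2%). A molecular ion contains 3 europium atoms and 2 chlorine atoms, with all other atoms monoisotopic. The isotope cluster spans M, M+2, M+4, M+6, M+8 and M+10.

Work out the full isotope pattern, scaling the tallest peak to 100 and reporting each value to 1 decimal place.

17.3 : 67.8 : 100.0 : 67.9 : 20.7 : 2.3

Europium pattern (n=3): 0.10921535 : 0.35780594 : 0.39074206 : 0.14223665
Chlorine pattern (n=2): 0.574564 : 0.366872 : 0.058564
Convolve the two distributions (both contribute in 2-u steps):
  M: 0.10921535×0.574564 = 0.062751
  M+2: 0.10921535×0.366872 + 0.35780594×0.574564 = 0.245650
  M+4: 0.10921535×0.058564 + 0.35780594×0.366872 + 0.39074206×0.574564 = 0.362171
  M+6: 0.35780594×0.058564 + 0.39074206×0.366872 + 0.14223665×0.574564 = 0.246031
  M+8: 0.39074206×0.058564 + 0.14223665×0.366872 = 0.075066
  M+10: 0.14223665×0.058564 = 0.008330
Scale to base peak (0.362171) = 100: 17.3 : 67.8 : 100.0 : 67.9 : 20.7 : 2.3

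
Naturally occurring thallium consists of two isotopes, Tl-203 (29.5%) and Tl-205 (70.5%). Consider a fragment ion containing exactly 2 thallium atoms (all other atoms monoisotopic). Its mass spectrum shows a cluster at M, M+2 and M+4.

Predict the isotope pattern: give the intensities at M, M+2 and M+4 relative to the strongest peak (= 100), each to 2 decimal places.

17.51 : 83.69 : 100.00

Expanding (0.295 + 0.705)^2:
P(M) = 0.295^2 = 0.087025
P(M+2) = 2 × 0.295^1 × 0.705^1 = 0.415950
P(M+4) = 0.705^2 = 0.497025
The M+4 peak is largest (0.497025); scaling to 100 gives 17.51 : 83.69 : 100.00.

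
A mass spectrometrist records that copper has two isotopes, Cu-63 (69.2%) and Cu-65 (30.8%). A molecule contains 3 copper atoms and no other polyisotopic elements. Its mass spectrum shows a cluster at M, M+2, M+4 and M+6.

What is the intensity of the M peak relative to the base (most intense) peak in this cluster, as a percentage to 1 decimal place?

Term probabilities: M 0.3314, M+2 0.4425, M+4 0.1969, M+6 0.0292. Base peak = M+2.
P(M+2) = C(3,1) × 0.692^2 × 0.308^1 = 3 × 0.478864 × 0.3080 = 0.442470 (base)
P(M) = C(3,0) × 0.692^3 × 0.308^0 = 1 × 0.33137389 × 1.0000 = 0.331374
Relative intensity = 0.331374 / 0.442470 × 100 = 74.9

74.9%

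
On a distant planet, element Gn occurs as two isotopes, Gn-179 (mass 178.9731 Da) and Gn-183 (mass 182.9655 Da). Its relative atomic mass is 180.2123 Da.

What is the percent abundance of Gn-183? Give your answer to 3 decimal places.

31.039%

Let x be the fractional abundance of Gn-179; then Gn-183 has abundance 1 − x.
178.9731·x + 182.9655·(1 − x) = 180.2123
(178.9731 − 182.9655)·x = 180.2123 − 182.9655
x = -2.7532 / -3.9924 = 0.68961 → 68.961% Gn-179, 31.039% Gn-183.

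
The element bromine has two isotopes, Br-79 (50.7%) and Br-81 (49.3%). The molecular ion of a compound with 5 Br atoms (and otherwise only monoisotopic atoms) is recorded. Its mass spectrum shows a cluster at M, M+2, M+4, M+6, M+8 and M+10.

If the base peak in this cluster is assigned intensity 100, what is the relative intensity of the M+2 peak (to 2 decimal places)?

51.42

Term probabilities: M 0.0335, M+2 0.1629, M+4 0.3168, M+6 0.3080, M+8 0.1497, M+10 0.0291. Base peak = M+4.
P(M+4) = C(5,2) × 0.507^3 × 0.493^2 = 10 × 0.13032384 × 0.243049 = 0.316751 (base)
P(M+2) = C(5,1) × 0.507^4 × 0.493^1 = 5 × 0.06607419 × 0.4930 = 0.162873
Relative intensity = 0.162873 / 0.316751 × 100 = 51.42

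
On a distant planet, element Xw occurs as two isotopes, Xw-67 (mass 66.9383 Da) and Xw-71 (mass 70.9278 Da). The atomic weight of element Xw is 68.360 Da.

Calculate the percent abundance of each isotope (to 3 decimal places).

Let x be the fractional abundance of Xw-67; then Xw-71 has abundance 1 − x.
66.9383·x + 70.9278·(1 − x) = 68.360
(66.9383 − 70.9278)·x = 68.360 − 70.9278
x = -2.5678 / -3.9895 = 0.64364 → 64.364% Xw-67, 35.636% Xw-71.

Xw-67: 64.364%, Xw-71: 35.636%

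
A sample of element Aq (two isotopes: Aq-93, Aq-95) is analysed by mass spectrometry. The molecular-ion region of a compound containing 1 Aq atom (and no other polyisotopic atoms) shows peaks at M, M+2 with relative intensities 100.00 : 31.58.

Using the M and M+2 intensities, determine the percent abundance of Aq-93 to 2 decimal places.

Let p = fractional abundance of Aq-93. I(M+2)/I(M) = [C(1,1)·p^0·(1−p)] / p^1 = 1·(1−p)/p = 31.58/100.00 = 0.3158
(1−p)/p = 0.3158/1 = 0.3158  ⇒  p = 1/(1 + 0.3158) = 0.7600
Aq-93: 76.00%, Aq-95: 24.00%.

76.00%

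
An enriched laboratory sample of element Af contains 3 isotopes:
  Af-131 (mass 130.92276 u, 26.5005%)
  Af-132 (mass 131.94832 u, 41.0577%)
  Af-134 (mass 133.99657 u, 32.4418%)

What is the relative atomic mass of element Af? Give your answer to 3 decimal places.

132.341 u

Weight each isotope mass by its fractional abundance: 0.265005 × 130.92276 + 0.410577 × 131.94832 + 0.324418 × 133.99657
= 34.695186 + 54.174945 + 43.470899 = 132.341030 u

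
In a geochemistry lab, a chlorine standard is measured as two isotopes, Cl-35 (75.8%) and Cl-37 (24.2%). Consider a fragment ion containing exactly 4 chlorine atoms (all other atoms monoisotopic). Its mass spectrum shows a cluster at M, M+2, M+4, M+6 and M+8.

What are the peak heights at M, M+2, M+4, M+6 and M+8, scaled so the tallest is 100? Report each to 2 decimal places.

Expanding (0.758 + 0.242)^4:
P(M) = 0.758^4 = 0.330124
P(M+2) = 4 × 0.758^3 × 0.242^1 = 0.421583
P(M+4) = 6 × 0.758^2 × 0.242^2 = 0.201893
P(M+6) = 4 × 0.758^1 × 0.242^3 = 0.042971
P(M+8) = 0.242^4 = 0.003430
The M+2 peak is largest (0.421583); scaling to 100 gives 78.31 : 100.00 : 47.89 : 10.19 : 0.81.

78.31 : 100.00 : 47.89 : 10.19 : 0.81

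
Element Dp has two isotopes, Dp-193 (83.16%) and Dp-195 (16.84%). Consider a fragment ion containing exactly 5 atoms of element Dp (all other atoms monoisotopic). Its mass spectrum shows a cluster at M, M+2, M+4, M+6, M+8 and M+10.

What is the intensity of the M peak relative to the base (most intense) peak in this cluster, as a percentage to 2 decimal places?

Term probabilities: M 0.3977, M+2 0.4027, M+4 0.1631, M+6 0.0330, M+8 0.0033, M+10 0.0001. Base peak = M+2.
P(M+2) = C(5,1) × 0.8316^4 × 0.1684^1 = 5 × 0.47825324 × 0.1684 = 0.402689 (base)
P(M) = C(5,0) × 0.8316^5 × 0.1684^0 = 1 × 0.3977154 × 1.0000 = 0.397715
Relative intensity = 0.397715 / 0.402689 × 100 = 98.76

98.76%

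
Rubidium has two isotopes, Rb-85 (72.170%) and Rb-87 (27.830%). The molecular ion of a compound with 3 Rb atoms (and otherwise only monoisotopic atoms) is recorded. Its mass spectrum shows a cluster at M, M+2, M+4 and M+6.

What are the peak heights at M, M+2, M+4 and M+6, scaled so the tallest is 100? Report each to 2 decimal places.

86.44 : 100.00 : 38.56 : 4.96

The 3 Rb atoms are independent, so intensities follow the terms of (0.72170 + 0.27830)^3.
P(M) = 0.72170^3 = 0.375898
P(M+2) = 3 × 0.72170^2 × 0.27830^1 = 0.434858
P(M+4) = 3 × 0.72170^1 × 0.27830^2 = 0.167689
P(M+6) = 0.27830^3 = 0.021555
The M+2 peak is largest (0.434858); scaling to 100 gives 86.44 : 100.00 : 38.56 : 4.96.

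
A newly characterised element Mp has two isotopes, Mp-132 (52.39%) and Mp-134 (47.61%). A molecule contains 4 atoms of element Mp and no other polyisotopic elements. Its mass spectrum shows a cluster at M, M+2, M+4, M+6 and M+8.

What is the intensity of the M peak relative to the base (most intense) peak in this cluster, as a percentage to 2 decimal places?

Term probabilities: M 0.0753, M+2 0.2738, M+4 0.3733, M+6 0.2262, M+8 0.0514. Base peak = M+4.
P(M+4) = C(4,2) × 0.5239^2 × 0.4761^2 = 6 × 0.27447121 × 0.22667121 = 0.373288 (base)
P(M) = C(4,0) × 0.5239^4 × 0.4761^0 = 1 × 0.07533445 × 1.0000 = 0.075334
Relative intensity = 0.075334 / 0.373288 × 100 = 20.18

20.18%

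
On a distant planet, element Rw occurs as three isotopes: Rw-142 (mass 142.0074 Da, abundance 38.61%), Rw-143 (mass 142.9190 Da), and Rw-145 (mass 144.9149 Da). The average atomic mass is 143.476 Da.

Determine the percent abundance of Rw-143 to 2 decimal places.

15.85%

The remaining 61.39% is split between Rw-143 (fraction x) and Rw-145 (fraction 0.6139 − x).
Substituting: 142.9190x + 144.9149(0.6139 − x) = 88.64694286
(142.9190 − 144.9149)x = -0.31631425  ⇒  x = 0.15848, y = 0.45542
Rw-143: 15.85%, Rw-145: 45.54%.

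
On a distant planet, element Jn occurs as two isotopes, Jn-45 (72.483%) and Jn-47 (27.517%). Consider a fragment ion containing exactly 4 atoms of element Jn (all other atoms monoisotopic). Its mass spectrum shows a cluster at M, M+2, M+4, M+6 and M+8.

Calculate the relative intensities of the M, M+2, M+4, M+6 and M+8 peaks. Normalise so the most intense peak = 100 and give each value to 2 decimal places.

65.85 : 100.00 : 56.95 : 14.41 : 1.37

Each Jn atom is independently Jn-45 (p = 0.72483) or Jn-47 (q = 0.27517); the cluster is the binomial expansion (p + q)^4.
P(M) = 0.72483^4 = 0.276023
P(M+2) = 4 × 0.72483^3 × 0.27517^1 = 0.419150
P(M+4) = 6 × 0.72483^2 × 0.27517^2 = 0.238685
P(M+6) = 4 × 0.72483^1 × 0.27517^3 = 0.060409
P(M+8) = 0.27517^4 = 0.005733
The M+2 peak is largest (0.419150); scaling to 100 gives 65.85 : 100.00 : 56.95 : 14.41 : 1.37.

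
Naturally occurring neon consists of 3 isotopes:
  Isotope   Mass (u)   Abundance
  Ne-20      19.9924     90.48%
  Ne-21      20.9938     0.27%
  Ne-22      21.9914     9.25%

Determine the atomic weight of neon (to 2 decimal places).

Weight each isotope mass by its fractional abundance: 0.9048 × 19.9924 + 0.0027 × 20.9938 + 0.0925 × 21.9914
= 18.08912 + 0.05668 + 2.03420 = 20.18000 u

20.18 u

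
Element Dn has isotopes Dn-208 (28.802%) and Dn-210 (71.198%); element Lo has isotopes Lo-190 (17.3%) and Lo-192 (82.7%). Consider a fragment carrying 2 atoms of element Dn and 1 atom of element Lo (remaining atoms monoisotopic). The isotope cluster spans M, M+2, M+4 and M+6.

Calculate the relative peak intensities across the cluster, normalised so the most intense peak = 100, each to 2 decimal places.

Element Dn pattern (n=2): 0.08295552 : 0.41012896 : 0.50691552
Element Lo pattern (n=1): 0.1730 : 0.8270
Convolve the two distributions (both contribute in 2-u steps):
  M: 0.08295552×0.1730 = 0.014351
  M+2: 0.08295552×0.8270 + 0.41012896×0.1730 = 0.139557
  M+4: 0.41012896×0.8270 + 0.50691552×0.1730 = 0.426873
  M+6: 0.50691552×0.8270 = 0.419219
Scale to base peak (0.426873) = 100: 3.36 : 32.69 : 100.00 : 98.21

3.36 : 32.69 : 100.00 : 98.21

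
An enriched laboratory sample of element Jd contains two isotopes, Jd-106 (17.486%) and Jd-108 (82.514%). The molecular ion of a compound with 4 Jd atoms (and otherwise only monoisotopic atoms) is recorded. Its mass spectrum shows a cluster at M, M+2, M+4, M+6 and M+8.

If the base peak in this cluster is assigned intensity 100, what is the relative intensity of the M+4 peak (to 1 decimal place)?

(0.17486 + 0.82514)^4 gives M 0.0009, M+2 0.0176, M+4 0.1249, M+6 0.3929, M+8 0.4636; the largest is M+8.
P(M+8) = C(4,4) × 0.17486^0 × 0.82514^4 = 1 × 1.0000 × 0.46356492 = 0.463565 (base)
P(M+4) = C(4,2) × 0.17486^2 × 0.82514^2 = 6 × 0.03057602 × 0.68085602 = 0.124907
Relative intensity = 0.124907 / 0.463565 × 100 = 26.9

26.9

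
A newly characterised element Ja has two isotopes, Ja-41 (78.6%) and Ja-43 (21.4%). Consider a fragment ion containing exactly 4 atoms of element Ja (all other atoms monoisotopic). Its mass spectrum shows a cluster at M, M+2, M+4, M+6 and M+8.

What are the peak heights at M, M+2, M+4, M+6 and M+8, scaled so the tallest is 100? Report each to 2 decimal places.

91.82 : 100.00 : 40.84 : 7.41 : 0.50

Expanding (0.786 + 0.214)^4:
P(M) = 0.786^4 = 0.381672
P(M+2) = 4 × 0.786^3 × 0.214^1 = 0.415663
P(M+4) = 6 × 0.786^2 × 0.214^2 = 0.169756
P(M+6) = 4 × 0.786^1 × 0.214^3 = 0.030812
P(M+8) = 0.214^4 = 0.002097
The M+2 peak is largest (0.415663); scaling to 100 gives 91.82 : 100.00 : 40.84 : 7.41 : 0.50.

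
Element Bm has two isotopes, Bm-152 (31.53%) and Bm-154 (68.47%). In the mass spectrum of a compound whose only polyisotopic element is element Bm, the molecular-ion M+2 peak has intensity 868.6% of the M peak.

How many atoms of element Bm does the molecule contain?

4

The M+2/M ratio from n Bm atoms is n · q/p = n · 0.6847/0.3153.
n = 8.686 × 0.3153/0.6847 = 4.00 ≈ 4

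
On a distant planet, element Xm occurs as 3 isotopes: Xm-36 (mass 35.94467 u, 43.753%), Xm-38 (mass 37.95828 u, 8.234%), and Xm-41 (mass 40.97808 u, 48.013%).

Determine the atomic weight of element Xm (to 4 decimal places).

Average mass = Σ (abundance × isotope mass) = 0.43753 × 35.94467 + 0.08234 × 37.95828 + 0.48013 × 40.97808
= 15.726871 + 3.125485 + 19.674806 = 38.527162 u

38.5272 u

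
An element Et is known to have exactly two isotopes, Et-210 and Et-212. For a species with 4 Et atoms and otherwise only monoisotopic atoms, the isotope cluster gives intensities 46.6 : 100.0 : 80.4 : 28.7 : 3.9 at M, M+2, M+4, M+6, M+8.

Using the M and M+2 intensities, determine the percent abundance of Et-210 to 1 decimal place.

Write p for the Et-210 fraction. I(M+2)/I(M) = [C(4,1)·p^3·(1−p)] / p^4 = 4·(1−p)/p = 100.0/46.6 = 2.1459
(1−p)/p = 2.1459/4 = 0.5365  ⇒  p = 1/(1 + 0.5365) = 0.6508
Et-210: 65.1%, Et-212: 34.9%.

65.1%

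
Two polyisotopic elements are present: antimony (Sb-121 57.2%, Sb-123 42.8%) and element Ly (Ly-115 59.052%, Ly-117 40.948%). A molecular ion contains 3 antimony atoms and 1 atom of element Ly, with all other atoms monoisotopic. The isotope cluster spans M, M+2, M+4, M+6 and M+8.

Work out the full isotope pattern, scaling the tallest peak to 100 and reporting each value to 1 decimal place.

Antimony pattern (n=3): 0.18714925 : 0.42010426 : 0.31434374 : 0.07840275
Element Ly pattern (n=1): 0.59052 : 0.40948
Convolve the two distributions (both contribute in 2-u steps):
  M: 0.18714925×0.59052 = 0.110515
  M+2: 0.18714925×0.40948 + 0.42010426×0.59052 = 0.324714
  M+4: 0.42010426×0.40948 + 0.31434374×0.59052 = 0.357651
  M+6: 0.31434374×0.40948 + 0.07840275×0.59052 = 0.175016
  M+8: 0.07840275×0.40948 = 0.032104
Scale to base peak (0.357651) = 100: 30.9 : 90.8 : 100.0 : 48.9 : 9.0

30.9 : 90.8 : 100.0 : 48.9 : 9.0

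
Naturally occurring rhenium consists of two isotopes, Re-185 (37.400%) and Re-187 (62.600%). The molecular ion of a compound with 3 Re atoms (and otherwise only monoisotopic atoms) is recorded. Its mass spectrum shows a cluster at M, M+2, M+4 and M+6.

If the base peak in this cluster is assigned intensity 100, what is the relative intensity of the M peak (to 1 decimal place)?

11.9

(0.37400 + 0.62600)^3 gives M 0.0523, M+2 0.2627, M+4 0.4397, M+6 0.2453; the largest is M+4.
P(M+4) = C(3,2) × 0.37400^1 × 0.62600^2 = 3 × 0.3740 × 0.391876 = 0.439685 (base)
P(M) = C(3,0) × 0.37400^3 × 0.62600^0 = 1 × 0.05231362 × 1.0000 = 0.052314
Relative intensity = 0.052314 / 0.439685 × 100 = 11.9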